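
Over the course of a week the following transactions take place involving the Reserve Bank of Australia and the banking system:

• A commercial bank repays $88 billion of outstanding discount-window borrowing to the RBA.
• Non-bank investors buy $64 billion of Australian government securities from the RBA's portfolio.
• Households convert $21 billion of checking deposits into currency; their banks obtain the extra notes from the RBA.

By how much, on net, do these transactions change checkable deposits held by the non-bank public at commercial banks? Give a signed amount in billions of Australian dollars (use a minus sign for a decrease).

-$85 billion

RBA balance sheet:
  Assets:      Securities −$64B, Loans to banks −$88B
  Liabilities: Bank reserves −$173B, Currency in circulation +$21B
Commercial banking system:
  Assets:      Reserves at CB −$173B
  Liabilities: Checkable deposits −$85B, Borrowings from CB −$88B
So the change in checkable deposits held by the non-bank public at commercial banks is -$85 billion.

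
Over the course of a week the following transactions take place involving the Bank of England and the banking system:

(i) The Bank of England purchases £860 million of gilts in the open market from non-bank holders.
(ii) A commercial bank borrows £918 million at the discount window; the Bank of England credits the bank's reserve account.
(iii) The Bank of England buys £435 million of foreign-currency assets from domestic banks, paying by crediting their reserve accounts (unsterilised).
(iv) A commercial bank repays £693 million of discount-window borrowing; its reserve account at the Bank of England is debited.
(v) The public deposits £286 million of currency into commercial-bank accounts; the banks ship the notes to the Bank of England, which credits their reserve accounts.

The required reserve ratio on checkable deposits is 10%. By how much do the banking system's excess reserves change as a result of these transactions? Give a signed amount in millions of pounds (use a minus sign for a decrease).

Asset purchase (from non-banks) £860 million: reserves +£860M, deposits +£860M.
Discount-window loan £918 million: reserves +£918M, deposits 0.
FX purchase £435 million: reserves +£435M, deposits 0.
Discount-window repayment £693 million: reserves −£693M, deposits 0.
Currency deposit £286 million: reserves +£286M, deposits +£286M.
Totals: Δreserves = +£1806M, Δdeposits = +£1146M.
Δrequired reserves = 10% × +£1146M = +£114.6M.
Δexcess reserves = Δreserves − Δrequired = +£1806M − (+£114.6M) = +£1691.4 million.

+£1691.4 million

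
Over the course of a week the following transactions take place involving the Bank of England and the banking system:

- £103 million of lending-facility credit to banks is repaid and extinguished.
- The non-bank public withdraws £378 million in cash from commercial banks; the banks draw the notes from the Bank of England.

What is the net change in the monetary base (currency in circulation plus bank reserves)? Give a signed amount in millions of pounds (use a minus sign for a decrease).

-£103 million

Bank of England balance sheet:
  Assets:      Loans to banks −£103M
  Liabilities: Bank reserves −£481M, Currency in circulation +£378M
Commercial banking system:
  Assets:      Reserves at CB −£481M
  Liabilities: Checkable deposits −£378M, Borrowings from CB −£103M
Monetary base = currency + reserves: +£378M + (−£481M) = -£103 million.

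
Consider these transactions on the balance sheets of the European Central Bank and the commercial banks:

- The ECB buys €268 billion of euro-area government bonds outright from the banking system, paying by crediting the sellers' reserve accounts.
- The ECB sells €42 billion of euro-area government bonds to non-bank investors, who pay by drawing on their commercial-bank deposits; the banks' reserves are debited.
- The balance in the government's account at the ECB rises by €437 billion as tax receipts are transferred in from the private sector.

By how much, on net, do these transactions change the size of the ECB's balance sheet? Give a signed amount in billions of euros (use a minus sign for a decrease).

OMO purchase (from banks) €268 billion: an ECB asset is acquired → +€268B.
Asset sale (to non-banks) €42 billion: an ECB asset is shed → −€42B.
Government account inflow €437 billion: only the composition of liabilities changes → 0.
Net: 268 − 42 + 0 = +€226 billion.

+€226 billion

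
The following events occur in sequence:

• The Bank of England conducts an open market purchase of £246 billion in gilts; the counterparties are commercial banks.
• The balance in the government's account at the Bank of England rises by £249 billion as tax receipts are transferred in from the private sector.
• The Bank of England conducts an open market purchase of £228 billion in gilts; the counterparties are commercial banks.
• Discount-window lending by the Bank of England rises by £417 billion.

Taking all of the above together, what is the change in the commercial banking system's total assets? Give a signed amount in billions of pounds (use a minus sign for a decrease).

Bank of England balance sheet:
  Assets:      Securities +£474B, Loans to banks +£417B
  Liabilities: Bank reserves +£642B, Government deposits +£249B
Commercial banking system:
  Assets:      Reserves at CB +£642B, Securities −£474B
  Liabilities: Checkable deposits −£249B, Borrowings from CB +£417B
Change in total bank assets = +£168 billion.

+£168 billion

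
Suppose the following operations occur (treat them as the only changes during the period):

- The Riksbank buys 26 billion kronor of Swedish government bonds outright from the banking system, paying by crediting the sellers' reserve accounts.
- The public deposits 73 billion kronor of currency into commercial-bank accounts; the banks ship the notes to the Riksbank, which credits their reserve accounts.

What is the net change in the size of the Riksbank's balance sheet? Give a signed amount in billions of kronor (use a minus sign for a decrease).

+26 billion

Riksbank balance sheet:
  Assets:      Securities +26B
  Liabilities: Bank reserves +99B, Currency in circulation −73B
Change in total Riksbank assets = +26 billion.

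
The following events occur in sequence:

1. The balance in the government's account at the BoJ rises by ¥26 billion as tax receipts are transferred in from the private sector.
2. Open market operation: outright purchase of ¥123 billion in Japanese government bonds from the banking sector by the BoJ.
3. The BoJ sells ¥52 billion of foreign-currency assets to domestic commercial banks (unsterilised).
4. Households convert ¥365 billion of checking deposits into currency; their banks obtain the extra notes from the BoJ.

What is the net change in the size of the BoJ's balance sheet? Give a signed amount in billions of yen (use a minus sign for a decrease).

Government account inflow ¥26 billion: only the composition of liabilities changes → 0.
OMO purchase (from banks) ¥123 billion: a BoJ asset is acquired → +¥123B.
FX sale ¥52 billion: a BoJ asset is shed → −¥52B.
Currency withdrawal ¥365 billion: only the composition of liabilities changes → 0.
Net: 0 + 123 − 52 + 0 = +¥71 billion.

+¥71 billion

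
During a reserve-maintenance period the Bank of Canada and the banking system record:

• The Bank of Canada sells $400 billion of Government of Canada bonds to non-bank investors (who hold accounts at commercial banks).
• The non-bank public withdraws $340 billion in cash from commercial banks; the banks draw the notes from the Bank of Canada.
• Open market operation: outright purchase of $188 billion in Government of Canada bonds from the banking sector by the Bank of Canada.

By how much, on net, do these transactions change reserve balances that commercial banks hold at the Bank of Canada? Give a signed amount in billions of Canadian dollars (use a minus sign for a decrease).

Asset sale (to non-banks) $400 billion: the non-bank buyers' banks settle from reserves → −$400B.
Currency withdrawal $340 billion: banks swap reserves for currency → −$340B.
OMO purchase (from banks) $188 billion: the Bank of Canada pays by crediting reserve accounts → +$188B.
Net: −400 − 340 + 188 = -$552 billion.

-$552 billion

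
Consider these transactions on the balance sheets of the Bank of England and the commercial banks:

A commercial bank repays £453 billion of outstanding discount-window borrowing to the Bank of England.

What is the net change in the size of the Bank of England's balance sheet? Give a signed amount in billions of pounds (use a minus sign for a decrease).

-£453 billion

Discount-window repayment £453 billion: a Bank of England asset is shed → −£453B.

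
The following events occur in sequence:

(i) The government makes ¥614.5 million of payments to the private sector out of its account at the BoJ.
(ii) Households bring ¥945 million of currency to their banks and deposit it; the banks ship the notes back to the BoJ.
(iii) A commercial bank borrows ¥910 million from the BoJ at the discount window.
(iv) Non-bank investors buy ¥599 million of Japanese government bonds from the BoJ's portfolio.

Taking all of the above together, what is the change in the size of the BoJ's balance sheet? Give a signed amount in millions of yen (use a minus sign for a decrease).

+¥311 million

Government spending ¥614.5 million: only the composition of liabilities changes → 0.
Currency deposit ¥945 million: only the composition of liabilities changes → 0.
Discount-window loan ¥910 million: a BoJ asset is acquired → +¥910M.
Asset sale (to non-banks) ¥599 million: a BoJ asset is shed → −¥599M.
Net: 0 + 0 + 910 − 599 = +¥311 million.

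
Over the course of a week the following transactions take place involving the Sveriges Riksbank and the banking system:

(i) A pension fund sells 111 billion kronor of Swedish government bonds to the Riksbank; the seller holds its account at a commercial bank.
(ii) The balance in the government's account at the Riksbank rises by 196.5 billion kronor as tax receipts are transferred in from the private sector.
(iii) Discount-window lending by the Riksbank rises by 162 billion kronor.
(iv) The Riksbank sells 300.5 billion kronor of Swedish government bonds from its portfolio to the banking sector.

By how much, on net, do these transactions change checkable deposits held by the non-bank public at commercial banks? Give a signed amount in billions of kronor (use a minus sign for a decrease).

Riksbank balance sheet:
  Assets:      Securities −189.5B, Loans to banks +162B
  Liabilities: Bank reserves −224B, Government deposits +196.5B
Commercial banking system:
  Assets:      Reserves at CB −224B, Securities +300.5B
  Liabilities: Checkable deposits −85.5B, Borrowings from CB +162B
So the change in checkable deposits held by the non-bank public at commercial banks is -85.5 billion.

-85.5 billion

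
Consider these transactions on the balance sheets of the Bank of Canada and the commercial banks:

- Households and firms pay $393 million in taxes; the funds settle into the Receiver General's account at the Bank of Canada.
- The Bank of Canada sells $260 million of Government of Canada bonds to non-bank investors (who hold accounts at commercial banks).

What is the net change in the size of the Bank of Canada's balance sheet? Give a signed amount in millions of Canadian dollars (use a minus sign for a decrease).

Government account inflow $393 million: only the composition of liabilities changes → 0.
Asset sale (to non-banks) $260 million: a Bank of Canada asset is shed → −$260M.
Net: 0 − 260 = -$260 million.

-$260 million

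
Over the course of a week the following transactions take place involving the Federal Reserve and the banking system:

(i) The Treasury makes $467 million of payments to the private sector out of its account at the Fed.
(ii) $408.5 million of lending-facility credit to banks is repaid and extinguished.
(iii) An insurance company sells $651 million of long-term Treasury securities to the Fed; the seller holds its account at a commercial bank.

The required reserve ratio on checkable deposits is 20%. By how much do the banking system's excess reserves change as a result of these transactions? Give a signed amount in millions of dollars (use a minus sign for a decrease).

+$485.9 million

Government spending $467 million: reserves +$467M, deposits +$467M.
Discount-window repayment $408.5 million: reserves −$408.5M, deposits 0.
Asset purchase (from non-banks) $651 million: reserves +$651M, deposits +$651M.
Totals: Δreserves = +$709.5M, Δdeposits = +$1118M.
Δrequired reserves = 20% × +$1118M = +$223.6M.
Δexcess reserves = Δreserves − Δrequired = +$709.5M − (+$223.6M) = +$485.9 million.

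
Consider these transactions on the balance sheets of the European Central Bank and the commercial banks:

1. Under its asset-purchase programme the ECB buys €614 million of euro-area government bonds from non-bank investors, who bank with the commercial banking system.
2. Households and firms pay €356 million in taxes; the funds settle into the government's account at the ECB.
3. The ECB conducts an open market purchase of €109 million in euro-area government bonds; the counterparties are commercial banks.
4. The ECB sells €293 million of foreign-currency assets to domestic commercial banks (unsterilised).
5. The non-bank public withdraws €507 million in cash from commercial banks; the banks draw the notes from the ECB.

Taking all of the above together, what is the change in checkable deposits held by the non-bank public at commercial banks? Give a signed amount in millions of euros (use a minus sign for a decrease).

Asset purchase (from non-banks) €614 million: non-bank counterparties' bank balances rise → +€614M.
Government account inflow €356 million: non-bank counterparties' bank balances fall → −€356M.
OMO purchase (from banks) €109 million: the counterparty is a bank, so public deposits are unchanged → 0.
FX sale €293 million: the counterparty is a bank, so public deposits are unchanged → 0.
Currency withdrawal €507 million: non-bank counterparties' bank balances fall → −€507M.
Net: 614 − 356 + 0 + 0 − 507 = -€249 million.

-€249 million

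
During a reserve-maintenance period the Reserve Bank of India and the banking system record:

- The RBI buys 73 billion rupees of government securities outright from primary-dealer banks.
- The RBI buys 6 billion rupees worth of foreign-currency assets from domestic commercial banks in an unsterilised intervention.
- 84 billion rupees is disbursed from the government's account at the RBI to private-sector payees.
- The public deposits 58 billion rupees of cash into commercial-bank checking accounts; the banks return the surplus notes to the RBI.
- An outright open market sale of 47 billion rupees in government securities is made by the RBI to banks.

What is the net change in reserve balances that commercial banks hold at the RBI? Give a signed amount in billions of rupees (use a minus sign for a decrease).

OMO purchase (from banks) 73 billion rupees: the RBI pays by crediting reserve accounts → +73B.
FX purchase 6 billion rupees: the RBI pays by crediting reserve accounts → +6B.
Government spending 84 billion rupees: government payments flow into bank reserve accounts → +84B.
Currency deposit 58 billion rupees: returned notes are swapped for reserve credit → +58B.
OMO sale (to banks) 47 billion rupees: the buying banks pay out of their reserve balances → −47B.
Net: 73 + 6 + 84 + 58 − 47 = +174 billion.

+174 billion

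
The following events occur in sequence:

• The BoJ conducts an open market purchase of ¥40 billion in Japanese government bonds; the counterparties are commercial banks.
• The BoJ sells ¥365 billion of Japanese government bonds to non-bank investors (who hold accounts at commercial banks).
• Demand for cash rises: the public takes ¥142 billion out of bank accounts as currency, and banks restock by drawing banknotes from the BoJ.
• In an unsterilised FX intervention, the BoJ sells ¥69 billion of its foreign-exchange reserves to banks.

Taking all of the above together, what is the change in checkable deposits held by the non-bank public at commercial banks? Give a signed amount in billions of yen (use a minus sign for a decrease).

-¥507 billion

BoJ balance sheet:
  Assets:      Securities −¥325B, Foreign assets −¥69B
  Liabilities: Bank reserves −¥536B, Currency in circulation +¥142B
Commercial banking system:
  Assets:      Reserves at CB −¥536B, Securities −¥40B, Foreign assets +¥69B
  Liabilities: Checkable deposits −¥507B
So the change in checkable deposits held by the non-bank public at commercial banks is -¥507 billion.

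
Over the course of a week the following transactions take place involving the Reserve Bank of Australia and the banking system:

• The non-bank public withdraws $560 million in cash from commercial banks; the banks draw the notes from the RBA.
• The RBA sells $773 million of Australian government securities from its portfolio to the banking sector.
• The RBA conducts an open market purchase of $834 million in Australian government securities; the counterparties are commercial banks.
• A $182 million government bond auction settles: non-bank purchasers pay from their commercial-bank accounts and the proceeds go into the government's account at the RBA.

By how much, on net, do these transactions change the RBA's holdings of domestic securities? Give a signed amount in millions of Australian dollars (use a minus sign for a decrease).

Currency withdrawal $560 million: the RBA's securities portfolio is untouched → 0.
OMO sale (to banks) $773 million: securities removed from the RBA's portfolio → −$773M.
OMO purchase (from banks) $834 million: securities added to the RBA's portfolio → +$834M.
Government account inflow $182 million: the RBA's securities portfolio is untouched → 0.
Net: 0 − 773 + 834 + 0 = +$61 million.

+$61 million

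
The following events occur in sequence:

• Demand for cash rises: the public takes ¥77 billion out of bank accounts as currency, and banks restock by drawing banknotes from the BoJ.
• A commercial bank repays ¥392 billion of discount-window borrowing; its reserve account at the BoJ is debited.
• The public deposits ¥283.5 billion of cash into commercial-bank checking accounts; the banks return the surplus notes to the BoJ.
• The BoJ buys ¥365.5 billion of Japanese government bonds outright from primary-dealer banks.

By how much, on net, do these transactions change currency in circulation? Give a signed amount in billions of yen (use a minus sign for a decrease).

-¥206.5 billion

Currency withdrawal ¥77 billion: notes leave the central bank → +¥77B.
Discount-window repayment ¥392 billion: no currency enters or leaves circulation → 0.
Currency deposit ¥283.5 billion: notes return to the central bank → −¥283.5B.
OMO purchase (from banks) ¥365.5 billion: no currency enters or leaves circulation → 0.
Net: 77 + 0 − 283.5 + 0 = -¥206.5 billion.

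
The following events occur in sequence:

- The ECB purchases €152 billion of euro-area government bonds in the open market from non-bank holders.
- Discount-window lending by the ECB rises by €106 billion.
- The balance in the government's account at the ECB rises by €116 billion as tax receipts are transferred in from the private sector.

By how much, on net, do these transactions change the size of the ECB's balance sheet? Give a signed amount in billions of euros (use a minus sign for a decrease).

Asset purchase (from non-banks) €152 billion: an ECB asset is acquired → +€152B.
Discount-window loan €106 billion: an ECB asset is acquired → +€106B.
Government account inflow €116 billion: only the composition of liabilities changes → 0.
Net: 152 + 106 + 0 = +€258 billion.

+€258 billion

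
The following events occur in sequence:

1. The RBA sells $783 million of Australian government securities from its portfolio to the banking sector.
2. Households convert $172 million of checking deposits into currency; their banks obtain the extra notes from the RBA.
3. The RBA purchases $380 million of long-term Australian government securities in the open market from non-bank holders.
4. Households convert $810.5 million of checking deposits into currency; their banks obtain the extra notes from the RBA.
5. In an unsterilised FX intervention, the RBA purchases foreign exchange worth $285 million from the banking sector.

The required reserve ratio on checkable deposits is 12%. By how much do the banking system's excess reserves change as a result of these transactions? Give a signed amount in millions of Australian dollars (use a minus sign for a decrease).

OMO sale (to banks) $783 million: reserves −$783M, deposits 0.
Currency withdrawal $172 million: reserves −$172M, deposits −$172M.
Asset purchase (from non-banks) $380 million: reserves +$380M, deposits +$380M.
Currency withdrawal $810.5 million: reserves −$810.5M, deposits −$810.5M.
FX purchase $285 million: reserves +$285M, deposits 0.
Totals: Δreserves = −$1100.5M, Δdeposits = −$602.5M.
Δrequired reserves = 12% × −$602.5M = −$72.3M.
Δexcess reserves = Δreserves − Δrequired = −$1100.5M − (−$72.3M) = -$1028.2 million.

-$1028.2 million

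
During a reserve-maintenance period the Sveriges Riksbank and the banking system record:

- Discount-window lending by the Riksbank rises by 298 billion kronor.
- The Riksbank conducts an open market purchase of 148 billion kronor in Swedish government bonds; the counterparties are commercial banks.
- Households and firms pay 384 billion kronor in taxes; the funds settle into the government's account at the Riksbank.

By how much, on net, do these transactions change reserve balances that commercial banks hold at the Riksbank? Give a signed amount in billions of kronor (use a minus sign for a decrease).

+62 billion

Riksbank balance sheet:
  Assets:      Securities +148B, Loans to banks +298B
  Liabilities: Bank reserves +62B, Government deposits +384B
Commercial banking system:
  Assets:      Reserves at CB +62B, Securities −148B
  Liabilities: Checkable deposits −384B, Borrowings from CB +298B
So the change in reserve balances that commercial banks hold at the Riksbank is +62 billion.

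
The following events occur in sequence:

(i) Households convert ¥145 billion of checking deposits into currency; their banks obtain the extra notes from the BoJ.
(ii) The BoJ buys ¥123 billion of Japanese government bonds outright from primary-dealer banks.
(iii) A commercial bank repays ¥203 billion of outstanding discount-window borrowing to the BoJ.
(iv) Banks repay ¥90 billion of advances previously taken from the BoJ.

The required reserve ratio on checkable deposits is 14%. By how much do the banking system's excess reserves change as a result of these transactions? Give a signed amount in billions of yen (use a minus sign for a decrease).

Currency withdrawal ¥145 billion: reserves −¥145B, deposits −¥145B.
OMO purchase (from banks) ¥123 billion: reserves +¥123B, deposits 0.
Discount-window repayment ¥203 billion: reserves −¥203B, deposits 0.
Discount-window repayment ¥90 billion: reserves −¥90B, deposits 0.
Totals: Δreserves = −¥315B, Δdeposits = −¥145B.
Δrequired reserves = 14% × −¥145B = −¥20.3B.
Δexcess reserves = Δreserves − Δrequired = −¥315B − (−¥20.3B) = -¥294.7 billion.

-¥294.7 billion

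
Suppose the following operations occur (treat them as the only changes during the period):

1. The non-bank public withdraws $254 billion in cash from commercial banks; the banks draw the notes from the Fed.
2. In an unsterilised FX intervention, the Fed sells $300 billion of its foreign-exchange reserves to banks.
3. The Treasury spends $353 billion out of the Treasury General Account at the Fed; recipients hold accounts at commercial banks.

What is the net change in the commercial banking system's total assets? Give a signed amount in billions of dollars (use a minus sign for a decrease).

Currency withdrawal $254 billion: bank balance sheets shrink → −$254B.
FX sale $300 billion: just an asset swap on bank balance sheets → 0.
Government spending $353 billion: bank balance sheets expand → +$353B.
Net: −254 + 0 + 353 = +$99 billion.

+$99 billion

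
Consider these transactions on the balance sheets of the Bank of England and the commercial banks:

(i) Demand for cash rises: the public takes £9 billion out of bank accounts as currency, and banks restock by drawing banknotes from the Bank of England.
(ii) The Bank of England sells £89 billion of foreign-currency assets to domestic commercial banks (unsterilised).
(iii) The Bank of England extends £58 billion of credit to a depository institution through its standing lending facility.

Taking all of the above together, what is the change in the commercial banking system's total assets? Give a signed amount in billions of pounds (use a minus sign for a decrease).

+£49 billion

Bank of England balance sheet:
  Assets:      Loans to banks +£58B, Foreign assets −£89B
  Liabilities: Bank reserves −£40B, Currency in circulation +£9B
Commercial banking system:
  Assets:      Reserves at CB −£40B, Foreign assets +£89B
  Liabilities: Checkable deposits −£9B, Borrowings from CB +£58B
Change in total bank assets = +£49 billion.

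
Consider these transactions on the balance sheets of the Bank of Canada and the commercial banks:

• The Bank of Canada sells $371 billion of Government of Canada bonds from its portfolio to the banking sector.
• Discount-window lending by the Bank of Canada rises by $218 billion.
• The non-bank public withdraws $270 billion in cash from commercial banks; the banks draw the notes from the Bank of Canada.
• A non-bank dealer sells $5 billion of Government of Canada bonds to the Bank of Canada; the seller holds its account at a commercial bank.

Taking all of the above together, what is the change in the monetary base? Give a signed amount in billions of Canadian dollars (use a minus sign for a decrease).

OMO sale (to banks) $371 billion: Bank of Canada balance sheet contracts → −$371B.
Discount-window loan $218 billion: Bank of Canada balance sheet expands → +$218B.
Currency withdrawal $270 billion: just a shift between currency and reserves — both are base money → 0.
Asset purchase (from non-banks) $5 billion: Bank of Canada balance sheet expands → +$5B.
Net: −371 + 218 + 0 + 5 = -$148 billion.

-$148 billion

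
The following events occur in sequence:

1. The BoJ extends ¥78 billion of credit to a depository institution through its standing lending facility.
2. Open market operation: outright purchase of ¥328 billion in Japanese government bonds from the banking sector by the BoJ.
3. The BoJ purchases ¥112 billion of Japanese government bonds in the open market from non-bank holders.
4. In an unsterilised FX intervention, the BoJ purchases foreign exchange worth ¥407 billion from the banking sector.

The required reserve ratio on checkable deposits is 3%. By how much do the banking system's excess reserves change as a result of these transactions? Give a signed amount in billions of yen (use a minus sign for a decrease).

+¥921.64 billion

Discount-window loan ¥78 billion: reserves +¥78B, deposits 0.
OMO purchase (from banks) ¥328 billion: reserves +¥328B, deposits 0.
Asset purchase (from non-banks) ¥112 billion: reserves +¥112B, deposits +¥112B.
FX purchase ¥407 billion: reserves +¥407B, deposits 0.
Totals: Δreserves = +¥925B, Δdeposits = +¥112B.
Δrequired reserves = 3% × +¥112B = +¥3.36B.
Δexcess reserves = Δreserves − Δrequired = +¥925B − (+¥3.36B) = +¥921.64 billion.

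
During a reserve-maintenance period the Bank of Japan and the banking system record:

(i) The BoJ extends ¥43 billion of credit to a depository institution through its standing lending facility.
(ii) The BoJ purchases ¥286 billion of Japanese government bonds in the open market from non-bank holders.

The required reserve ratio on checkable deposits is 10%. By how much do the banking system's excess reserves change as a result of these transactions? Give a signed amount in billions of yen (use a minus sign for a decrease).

Discount-window loan ¥43 billion: reserves +¥43B, deposits 0.
Asset purchase (from non-banks) ¥286 billion: reserves +¥286B, deposits +¥286B.
Totals: Δreserves = +¥329B, Δdeposits = +¥286B.
Δrequired reserves = 10% × +¥286B = +¥28.6B.
Δexcess reserves = Δreserves − Δrequired = +¥329B − (+¥28.6B) = +¥300.4 billion.

+¥300.4 billion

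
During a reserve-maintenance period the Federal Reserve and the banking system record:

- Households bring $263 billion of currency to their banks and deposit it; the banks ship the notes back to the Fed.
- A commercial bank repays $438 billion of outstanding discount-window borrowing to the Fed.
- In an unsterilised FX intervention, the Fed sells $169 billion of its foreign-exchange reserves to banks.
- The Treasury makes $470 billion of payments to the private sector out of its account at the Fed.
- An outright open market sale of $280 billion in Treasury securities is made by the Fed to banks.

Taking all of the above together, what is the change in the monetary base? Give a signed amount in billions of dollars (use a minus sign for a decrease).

-$417 billion

Fed balance sheet:
  Assets:      Securities −$280B, Loans to banks −$438B, Foreign assets −$169B
  Liabilities: Bank reserves −$154B, Currency in circulation −$263B, Government deposits −$470B
Commercial banking system:
  Assets:      Reserves at CB −$154B, Securities +$280B, Foreign assets +$169B
  Liabilities: Checkable deposits +$733B, Borrowings from CB −$438B
Monetary base = currency + reserves: −$263B + (−$154B) = -$417 billion.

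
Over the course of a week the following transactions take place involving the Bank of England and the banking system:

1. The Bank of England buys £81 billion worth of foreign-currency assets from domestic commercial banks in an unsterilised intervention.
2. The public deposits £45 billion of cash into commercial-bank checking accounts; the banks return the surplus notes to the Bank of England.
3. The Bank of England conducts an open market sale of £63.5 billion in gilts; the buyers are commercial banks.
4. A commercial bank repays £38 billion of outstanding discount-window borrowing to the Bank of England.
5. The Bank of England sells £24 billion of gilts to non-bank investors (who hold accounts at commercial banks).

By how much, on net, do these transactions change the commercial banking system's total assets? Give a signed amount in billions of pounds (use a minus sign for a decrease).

Bank of England balance sheet:
  Assets:      Securities −£87.5B, Loans to banks −£38B, Foreign assets +£81B
  Liabilities: Bank reserves +£0.5B, Currency in circulation −£45B
Commercial banking system:
  Assets:      Reserves at CB +£0.5B, Securities +£63.5B, Foreign assets −£81B
  Liabilities: Checkable deposits +£21B, Borrowings from CB −£38B
Change in total bank assets = -£17 billion.

-£17 billion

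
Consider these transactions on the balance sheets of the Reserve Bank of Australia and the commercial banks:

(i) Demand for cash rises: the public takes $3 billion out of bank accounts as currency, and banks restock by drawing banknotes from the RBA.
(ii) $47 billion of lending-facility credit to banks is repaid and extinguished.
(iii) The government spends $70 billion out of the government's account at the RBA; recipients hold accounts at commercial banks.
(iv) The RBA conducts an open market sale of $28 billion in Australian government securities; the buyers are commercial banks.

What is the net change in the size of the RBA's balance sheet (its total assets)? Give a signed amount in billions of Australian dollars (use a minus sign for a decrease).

RBA balance sheet:
  Assets:      Securities −$28B, Loans to banks −$47B
  Liabilities: Bank reserves −$8B, Currency in circulation +$3B, Government deposits −$70B
Commercial banking system:
  Assets:      Reserves at CB −$8B, Securities +$28B
  Liabilities: Checkable deposits +$67B, Borrowings from CB −$47B
Change in total RBA assets = -$75 billion.

-$75 billion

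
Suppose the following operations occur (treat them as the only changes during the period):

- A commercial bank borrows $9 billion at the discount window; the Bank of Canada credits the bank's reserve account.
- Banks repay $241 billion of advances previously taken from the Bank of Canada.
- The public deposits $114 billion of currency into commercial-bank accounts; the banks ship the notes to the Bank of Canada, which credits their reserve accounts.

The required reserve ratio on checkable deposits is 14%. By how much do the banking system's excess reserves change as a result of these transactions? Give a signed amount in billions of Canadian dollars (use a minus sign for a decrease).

Discount-window loan $9 billion: reserves +$9B, deposits 0.
Discount-window repayment $241 billion: reserves −$241B, deposits 0.
Currency deposit $114 billion: reserves +$114B, deposits +$114B.
Totals: Δreserves = −$118B, Δdeposits = +$114B.
Δrequired reserves = 14% × +$114B = +$15.96B.
Δexcess reserves = Δreserves − Δrequired = −$118B − (+$15.96B) = -$133.96 billion.

-$133.96 billion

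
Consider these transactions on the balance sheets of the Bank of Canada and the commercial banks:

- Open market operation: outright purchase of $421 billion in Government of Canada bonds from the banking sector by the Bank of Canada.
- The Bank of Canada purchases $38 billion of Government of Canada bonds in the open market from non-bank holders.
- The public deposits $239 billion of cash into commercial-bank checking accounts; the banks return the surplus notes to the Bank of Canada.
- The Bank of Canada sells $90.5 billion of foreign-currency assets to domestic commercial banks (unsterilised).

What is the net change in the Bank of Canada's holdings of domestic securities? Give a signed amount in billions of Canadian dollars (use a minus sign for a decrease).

+$459 billion

OMO purchase (from banks) $421 billion: securities added to the Bank of Canada's portfolio → +$421B.
Asset purchase (from non-banks) $38 billion: securities added to the Bank of Canada's portfolio → +$38B.
Currency deposit $239 billion: the Bank of Canada's securities portfolio is untouched → 0.
FX sale $90.5 billion: the Bank of Canada's securities portfolio is untouched → 0.
Net: 421 + 38 + 0 + 0 = +$459 billion.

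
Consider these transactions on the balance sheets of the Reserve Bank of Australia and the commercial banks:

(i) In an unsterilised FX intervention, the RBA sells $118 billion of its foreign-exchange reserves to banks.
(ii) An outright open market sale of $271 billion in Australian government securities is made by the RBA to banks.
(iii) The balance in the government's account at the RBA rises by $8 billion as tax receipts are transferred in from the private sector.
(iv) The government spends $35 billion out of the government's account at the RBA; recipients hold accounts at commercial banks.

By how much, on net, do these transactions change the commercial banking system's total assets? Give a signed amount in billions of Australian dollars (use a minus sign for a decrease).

+$27 billion

RBA balance sheet:
  Assets:      Securities −$271B, Foreign assets −$118B
  Liabilities: Bank reserves −$362B, Government deposits −$27B
Commercial banking system:
  Assets:      Reserves at CB −$362B, Securities +$271B, Foreign assets +$118B
  Liabilities: Checkable deposits +$27B
Change in total bank assets = +$27 billion.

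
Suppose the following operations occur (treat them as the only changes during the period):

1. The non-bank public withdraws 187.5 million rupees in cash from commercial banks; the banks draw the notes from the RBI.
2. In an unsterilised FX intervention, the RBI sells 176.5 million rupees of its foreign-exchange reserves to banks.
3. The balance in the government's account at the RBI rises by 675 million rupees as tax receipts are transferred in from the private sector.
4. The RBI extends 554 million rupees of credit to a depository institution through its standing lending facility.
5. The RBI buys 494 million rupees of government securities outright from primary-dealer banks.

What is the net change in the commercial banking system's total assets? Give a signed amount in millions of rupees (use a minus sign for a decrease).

-308.5 million

RBI balance sheet:
  Assets:      Securities +494M, Loans to banks +554M, Foreign assets −176.5M
  Liabilities: Bank reserves +9M, Currency in circulation +187.5M, Government deposits +675M
Commercial banking system:
  Assets:      Reserves at CB +9M, Securities −494M, Foreign assets +176.5M
  Liabilities: Checkable deposits −862.5M, Borrowings from CB +554M
Change in total bank assets = -308.5 million.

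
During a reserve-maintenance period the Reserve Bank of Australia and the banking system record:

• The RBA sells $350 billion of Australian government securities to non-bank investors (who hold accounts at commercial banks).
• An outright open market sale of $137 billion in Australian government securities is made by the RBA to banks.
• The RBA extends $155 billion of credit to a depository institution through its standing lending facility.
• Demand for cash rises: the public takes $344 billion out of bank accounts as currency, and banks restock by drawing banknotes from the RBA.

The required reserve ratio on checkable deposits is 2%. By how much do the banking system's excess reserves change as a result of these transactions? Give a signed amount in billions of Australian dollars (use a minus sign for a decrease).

Asset sale (to non-banks) $350 billion: reserves −$350B, deposits −$350B.
OMO sale (to banks) $137 billion: reserves −$137B, deposits 0.
Discount-window loan $155 billion: reserves +$155B, deposits 0.
Currency withdrawal $344 billion: reserves −$344B, deposits −$344B.
Totals: Δreserves = −$676B, Δdeposits = −$694B.
Δrequired reserves = 2% × −$694B = −$13.88B.
Δexcess reserves = Δreserves − Δrequired = −$676B − (−$13.88B) = -$662.12 billion.

-$662.12 billion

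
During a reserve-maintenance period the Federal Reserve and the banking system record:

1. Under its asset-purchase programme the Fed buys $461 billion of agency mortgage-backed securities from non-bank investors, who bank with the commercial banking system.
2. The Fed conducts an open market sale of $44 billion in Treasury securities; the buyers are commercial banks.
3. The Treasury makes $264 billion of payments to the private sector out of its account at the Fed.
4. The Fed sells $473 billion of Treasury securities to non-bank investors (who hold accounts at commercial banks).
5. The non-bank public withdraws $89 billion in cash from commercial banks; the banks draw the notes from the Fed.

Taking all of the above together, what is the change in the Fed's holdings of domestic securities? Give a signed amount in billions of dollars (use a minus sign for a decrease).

Fed balance sheet:
  Assets:      Securities −$56B
  Liabilities: Bank reserves +$119B, Currency in circulation +$89B, Government deposits −$264B
So the change in the Fed's holdings of domestic securities is -$56 billion.

-$56 billion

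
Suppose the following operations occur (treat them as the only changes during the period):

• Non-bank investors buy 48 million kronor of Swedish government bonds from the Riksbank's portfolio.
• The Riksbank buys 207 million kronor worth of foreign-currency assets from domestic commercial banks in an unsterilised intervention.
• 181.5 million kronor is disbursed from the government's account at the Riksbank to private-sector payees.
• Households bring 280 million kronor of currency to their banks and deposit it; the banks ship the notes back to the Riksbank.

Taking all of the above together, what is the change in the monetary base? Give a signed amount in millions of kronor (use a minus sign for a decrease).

Asset sale (to non-banks) 48 million kronor: Riksbank balance sheet contracts → −48M.
FX purchase 207 million kronor: Riksbank balance sheet expands → +207M.
Government spending 181.5 million kronor: a non-base liability converts back to reserves → +181.5M.
Currency deposit 280 million kronor: just a shift between currency and reserves — both are base money → 0.
Net: −48 + 207 + 181.5 + 0 = +340.5 million.

+340.5 million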